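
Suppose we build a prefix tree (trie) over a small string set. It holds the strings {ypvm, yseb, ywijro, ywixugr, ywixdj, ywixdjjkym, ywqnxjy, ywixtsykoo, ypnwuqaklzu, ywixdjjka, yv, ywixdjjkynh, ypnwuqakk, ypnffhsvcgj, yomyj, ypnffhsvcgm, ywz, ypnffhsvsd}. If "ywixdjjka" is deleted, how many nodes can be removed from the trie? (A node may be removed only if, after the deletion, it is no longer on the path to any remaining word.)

1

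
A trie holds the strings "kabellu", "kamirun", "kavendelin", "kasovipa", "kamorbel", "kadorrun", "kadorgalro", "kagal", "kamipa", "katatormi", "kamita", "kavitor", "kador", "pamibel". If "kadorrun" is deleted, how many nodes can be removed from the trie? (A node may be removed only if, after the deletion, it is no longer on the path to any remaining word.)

After clearing the end-marker at "kadorrun", prune upward until reaching a node still needed by another word.
The suffix "run" (3 nodes) is used only by "kadorrun"; the node for "kador" still has the child "g", so pruning stops there.
Nodes removed: 3

3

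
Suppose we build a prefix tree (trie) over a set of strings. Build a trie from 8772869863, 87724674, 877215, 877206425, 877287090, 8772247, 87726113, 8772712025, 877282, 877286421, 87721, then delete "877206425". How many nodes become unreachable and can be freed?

Walk "877206425" from the leaf back toward the root, removing each node that no remaining word uses.
The suffix "06425" (5 nodes) is used only by "877206425"; the node for "8772" still has the child "8", so pruning stops there.
Nodes removed: 5

5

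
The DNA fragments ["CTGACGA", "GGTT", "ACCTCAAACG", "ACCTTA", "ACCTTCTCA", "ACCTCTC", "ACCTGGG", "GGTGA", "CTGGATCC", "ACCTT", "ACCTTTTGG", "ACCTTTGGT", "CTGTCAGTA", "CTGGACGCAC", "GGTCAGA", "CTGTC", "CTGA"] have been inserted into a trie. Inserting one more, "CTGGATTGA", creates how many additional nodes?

"CTGGAT" is already a path in the trie; the remaining "TGA" must be added.
Each of the 3 remaining characters creates one node.

3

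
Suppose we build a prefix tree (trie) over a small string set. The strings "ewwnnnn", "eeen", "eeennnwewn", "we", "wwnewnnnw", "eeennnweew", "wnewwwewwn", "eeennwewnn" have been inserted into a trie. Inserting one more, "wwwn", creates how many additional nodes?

The longest prefix of "wwwn" already in the trie is "ww" (length 2).
Each of the 2 remaining characters creates one node.

2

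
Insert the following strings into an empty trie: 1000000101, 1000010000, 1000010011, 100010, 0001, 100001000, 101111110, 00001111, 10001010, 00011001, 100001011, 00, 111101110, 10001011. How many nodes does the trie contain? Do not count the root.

For each word, the new-node count is its length minus the longest prefix already in the trie:
  "1000000101" → 10 new (1, 0, 0, 0, 0, 0, 0, 1, 0, 1)
  "1000010000" → prefix "10000" already present; 5 new (1, 0, 0, 0, 0)
  "1000010011" → prefix "10000100" already present; 2 new (1, 1)
  "100010" → prefix "1000" already present; 2 new (1, 0)
  "0001" → 4 new (0, 0, 0, 1)
  "100001000" → prefix "100001000" already present; 0 new (none)
  "101111110" → prefix "10" already present; 7 new (1, 1, 1, 1, 1, 1, 0)
  "00001111" → prefix "000" already present; 5 new (0, 1, 1, 1, 1)
  "10001010" → prefix "100010" already present; 2 new (1, 0)
  "00011001" → prefix "0001" already present; 4 new (1, 0, 0, 1)
  "100001011" → prefix "1000010" already present; 2 new (1, 1)
  "00" → prefix "00" already present; 0 new (none)
  "111101110" → prefix "1" already present; 8 new (1, 1, 1, 0, 1, 1, 1, 0)
  "10001011" → prefix "1000101" already present; 1 new (1)
Total nodes = 10 + 5 + 2 + 2 + 4 + 0 + 7 + 5 + 2 + 4 + 2 + 0 + 8 + 1 = 52

52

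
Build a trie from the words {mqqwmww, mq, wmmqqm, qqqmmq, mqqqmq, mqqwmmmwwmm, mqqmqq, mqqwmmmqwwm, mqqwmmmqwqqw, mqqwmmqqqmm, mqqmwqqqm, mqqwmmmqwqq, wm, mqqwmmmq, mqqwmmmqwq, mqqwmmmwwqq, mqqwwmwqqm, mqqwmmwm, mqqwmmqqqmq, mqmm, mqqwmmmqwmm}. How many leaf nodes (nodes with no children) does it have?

16

Leaves are exactly the stored words that no other stored word extends.
Those words: "mqmm", "mqqmqq", "mqqmwqqqm", "mqqqmq", "mqqwmmmqwmm", "mqqwmmmqwqqw", "mqqwmmmqwwm", "mqqwmmmwwmm", "mqqwmmmwwqq", "mqqwmmqqqmm", "mqqwmmqqqmq", "mqqwmmwm", "mqqwmww", "mqqwwmwqqm", "qqqmmq", "wmmqqm"
Leaf count: 16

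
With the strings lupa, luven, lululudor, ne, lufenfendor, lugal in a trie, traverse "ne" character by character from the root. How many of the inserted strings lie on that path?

1

Check each prefix of "ne" against the stored set — each match is an end-marker on the path.
Prefixes of the query that are stored words: "ne"
Count: 1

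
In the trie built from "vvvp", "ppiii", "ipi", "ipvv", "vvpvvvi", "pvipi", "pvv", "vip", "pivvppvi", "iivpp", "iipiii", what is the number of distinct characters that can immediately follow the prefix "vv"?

The children of the "vv" node are the distinct next characters among strings starting with "vv".
Distinct next characters after "vv": p, v.
That node has 2 child edges.

2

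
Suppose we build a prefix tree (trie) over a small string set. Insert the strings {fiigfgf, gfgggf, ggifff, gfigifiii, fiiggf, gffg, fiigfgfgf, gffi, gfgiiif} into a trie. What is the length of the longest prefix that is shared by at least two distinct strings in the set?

The deepest shared node is where two words last agree before diverging.
"fiigfgf" and "fiigfgfgf" agree on "fiigfgf" (7 characters) before diverging; nothing deeper is shared.
Longest shared-prefix length: 7

7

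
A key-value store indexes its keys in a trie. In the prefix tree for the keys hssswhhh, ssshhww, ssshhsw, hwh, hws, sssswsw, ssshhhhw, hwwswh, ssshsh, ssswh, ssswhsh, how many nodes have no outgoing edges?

10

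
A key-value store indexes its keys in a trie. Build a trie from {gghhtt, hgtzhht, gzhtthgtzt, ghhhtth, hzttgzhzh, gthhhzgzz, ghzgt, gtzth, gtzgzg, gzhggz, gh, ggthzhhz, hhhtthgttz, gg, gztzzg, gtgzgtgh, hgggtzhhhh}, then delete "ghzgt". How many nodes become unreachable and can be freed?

Walk "ghzgt" from the leaf back toward the root, removing each node that no remaining word uses.
The suffix "zgt" (3 nodes) is used only by "ghzgt"; the node for "gh" still has the child "h", so pruning stops there.
Nodes removed: 3

3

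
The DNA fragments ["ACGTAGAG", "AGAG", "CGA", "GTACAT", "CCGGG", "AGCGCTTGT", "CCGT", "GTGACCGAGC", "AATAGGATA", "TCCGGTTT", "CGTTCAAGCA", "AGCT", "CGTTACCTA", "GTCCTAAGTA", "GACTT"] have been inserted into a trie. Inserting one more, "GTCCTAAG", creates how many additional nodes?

0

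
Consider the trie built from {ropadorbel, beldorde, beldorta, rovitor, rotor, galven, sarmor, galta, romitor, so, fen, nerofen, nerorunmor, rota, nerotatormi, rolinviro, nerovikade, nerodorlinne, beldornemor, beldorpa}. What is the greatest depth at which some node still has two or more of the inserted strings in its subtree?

6

The deepest shared node is where two words last agree before diverging.
e.g. "beldorde" and "beldornemor" share the prefix "beldor" of length 6; no pair shares a longer one.
Longest shared-prefix length: 6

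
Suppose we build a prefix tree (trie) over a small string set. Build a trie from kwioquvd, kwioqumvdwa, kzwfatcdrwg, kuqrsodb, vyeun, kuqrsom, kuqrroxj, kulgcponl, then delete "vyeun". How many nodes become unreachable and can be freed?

After clearing the end-marker at "vyeun", prune upward until reaching a node still needed by another word.
No other word shares any prefix with "vyeun", so all 5 of its nodes go.
Nodes removed: 5

5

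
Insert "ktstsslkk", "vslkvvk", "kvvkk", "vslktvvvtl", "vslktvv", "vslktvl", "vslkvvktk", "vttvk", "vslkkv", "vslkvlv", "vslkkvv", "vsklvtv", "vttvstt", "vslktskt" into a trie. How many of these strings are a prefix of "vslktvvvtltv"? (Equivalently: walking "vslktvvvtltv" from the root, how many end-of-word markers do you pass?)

2

Check each prefix of "vslktvvvtltv" against the stored set — each match is an end-marker on the path.
Prefixes of the query that are stored words: "vslktvv", "vslktvvvtl"
Count: 2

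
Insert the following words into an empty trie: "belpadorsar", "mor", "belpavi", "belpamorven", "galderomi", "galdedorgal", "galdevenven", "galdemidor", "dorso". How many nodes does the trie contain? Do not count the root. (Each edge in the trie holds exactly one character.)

Count nodes per top-level branch (shared prefixes stored once):
  'b'-branch (belpadorsar, belpamorven, belpavi): 19 nodes
  'd'-branch (dorso): 5 nodes
  'g'-branch (galdedorgal, galdemidor, galderomi, galdevenven): 26 nodes
  'm'-branch (mor): 3 nodes
Sum: 53

53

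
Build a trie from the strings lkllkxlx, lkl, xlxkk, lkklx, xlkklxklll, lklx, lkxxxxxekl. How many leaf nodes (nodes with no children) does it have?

Leaves are exactly the stored words that no other stored word extends.
Those words: "lkklx", "lkllkxlx", "lklx", "lkxxxxxekl", "xlkklxklll", "xlxkk"
Leaf count: 6

6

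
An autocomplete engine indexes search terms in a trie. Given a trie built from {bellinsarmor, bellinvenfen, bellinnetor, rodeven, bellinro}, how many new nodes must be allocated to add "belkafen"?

5

The longest prefix of "belkafen" already in the trie is "bel" (length 3).
New nodes needed: |"belkafen"| − 3 = 8 − 3 = 5.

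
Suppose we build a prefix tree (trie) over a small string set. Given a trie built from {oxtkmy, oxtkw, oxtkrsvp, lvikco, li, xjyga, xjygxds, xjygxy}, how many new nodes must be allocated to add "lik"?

Walking "lik" from the root, the first 2 characters ("li") follow existing edges; "k" is the first miss.
Each of the 1 remaining characters creates one node.

1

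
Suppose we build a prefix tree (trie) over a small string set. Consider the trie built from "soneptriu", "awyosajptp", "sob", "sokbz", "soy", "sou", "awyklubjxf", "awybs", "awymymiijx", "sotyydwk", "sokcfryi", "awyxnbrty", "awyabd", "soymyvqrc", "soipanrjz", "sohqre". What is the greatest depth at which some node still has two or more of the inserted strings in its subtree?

3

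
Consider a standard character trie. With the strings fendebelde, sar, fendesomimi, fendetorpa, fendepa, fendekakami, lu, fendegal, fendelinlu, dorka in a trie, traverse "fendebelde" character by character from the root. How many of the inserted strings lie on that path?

Check each prefix of "fendebelde" against the stored set — each match is an end-marker on the path.
Prefixes of the query that are stored words: "fendebelde"
Count: 1

1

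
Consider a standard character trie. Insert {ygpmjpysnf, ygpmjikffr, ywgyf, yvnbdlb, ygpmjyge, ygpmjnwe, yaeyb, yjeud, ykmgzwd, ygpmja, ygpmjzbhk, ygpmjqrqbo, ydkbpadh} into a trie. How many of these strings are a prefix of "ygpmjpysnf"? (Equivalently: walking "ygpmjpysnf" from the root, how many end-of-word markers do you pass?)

Walk "ygpmjpysnf" from the root; an end-of-word marker is hit whenever a stored word is a prefix of "ygpmjpysnf".
Prefixes of the query that are stored words: "ygpmjpysnf"
Count: 1

1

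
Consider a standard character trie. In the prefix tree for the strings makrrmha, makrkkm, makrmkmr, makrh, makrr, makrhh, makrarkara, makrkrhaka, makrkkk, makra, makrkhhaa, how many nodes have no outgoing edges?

A leaf is a node with no children — equivalently, the end of a word that is not a proper prefix of any other stored word.
Those words: "makrarkara", "makrhh", "makrkhhaa", "makrkkk", "makrkkm", "makrkrhaka", "makrmkmr", "makrrmha"
Leaf count: 8

8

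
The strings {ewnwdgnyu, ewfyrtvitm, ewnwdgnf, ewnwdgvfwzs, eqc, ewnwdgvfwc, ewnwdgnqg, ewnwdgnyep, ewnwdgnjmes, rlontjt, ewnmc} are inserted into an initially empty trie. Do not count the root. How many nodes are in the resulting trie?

Count nodes per top-level branch (shared prefixes stored once):
  'e'-branch (eqc, ewfyrtvitm, ewnmc, ewnwdgnf, ewnwdgnjmes, ewnwdgnqg, ewnwdgnyep, ewnwdgnyu, ewnwdgvfwc, ewnwdgvfwzs): 36 nodes
  'r'-branch (rlontjt): 7 nodes
Sum: 43

43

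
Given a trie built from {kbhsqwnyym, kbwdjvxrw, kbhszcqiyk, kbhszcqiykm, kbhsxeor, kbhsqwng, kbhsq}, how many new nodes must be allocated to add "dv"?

2

"dv" shares no prefix with any stored word, so all 2 characters open new nodes.
2 − 0 = 2 new nodes.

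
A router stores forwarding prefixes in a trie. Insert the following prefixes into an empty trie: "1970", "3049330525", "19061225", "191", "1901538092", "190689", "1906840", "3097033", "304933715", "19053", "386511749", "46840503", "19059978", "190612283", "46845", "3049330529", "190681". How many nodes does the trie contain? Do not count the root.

Count nodes per top-level branch (shared prefixes stored once):
  '1'-branch (1901538092, 19053, 19059978, 19061225, 190612283, 190681, 1906840, 190689, 191, 1970): 31 nodes
  '3'-branch (3049330525, 3049330529, 304933715, 3097033, 386511749): 27 nodes
  '4'-branch (46840503, 46845): 9 nodes
Sum: 67

67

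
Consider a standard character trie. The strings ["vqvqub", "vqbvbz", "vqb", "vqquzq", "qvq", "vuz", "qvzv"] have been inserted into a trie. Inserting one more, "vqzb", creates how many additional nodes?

"vq" is already a path in the trie; the remaining "zb" must be added.
So 4 − 2 = 2 new nodes.

2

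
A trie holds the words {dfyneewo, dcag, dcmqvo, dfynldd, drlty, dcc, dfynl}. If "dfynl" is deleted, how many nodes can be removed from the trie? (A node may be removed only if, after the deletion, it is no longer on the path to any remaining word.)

0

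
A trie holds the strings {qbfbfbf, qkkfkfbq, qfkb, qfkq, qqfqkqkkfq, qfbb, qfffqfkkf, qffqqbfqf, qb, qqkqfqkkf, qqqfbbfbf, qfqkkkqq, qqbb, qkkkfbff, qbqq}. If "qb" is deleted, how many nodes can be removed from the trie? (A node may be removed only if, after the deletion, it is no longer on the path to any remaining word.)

Walk "qb" from the leaf back toward the root, removing each node that no remaining word uses.
Every node on "qb" is still needed (e.g. by "qbfbfbf"), so nothing is freed.
Nodes removed: 0

0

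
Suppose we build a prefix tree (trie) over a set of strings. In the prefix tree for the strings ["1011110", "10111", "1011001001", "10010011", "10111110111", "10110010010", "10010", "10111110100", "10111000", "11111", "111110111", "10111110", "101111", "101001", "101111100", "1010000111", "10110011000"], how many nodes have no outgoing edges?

11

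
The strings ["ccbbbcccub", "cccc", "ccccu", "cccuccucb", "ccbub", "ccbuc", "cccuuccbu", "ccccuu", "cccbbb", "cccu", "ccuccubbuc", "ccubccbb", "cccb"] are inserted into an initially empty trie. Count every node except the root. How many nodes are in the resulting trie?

44

Count nodes per top-level branch (shared prefixes stored once):
  'c'-branch (ccbbbcccub, ccbub, ccbuc, cccb, cccbbb, cccc, ccccu, ccccuu, cccu, cccuccucb, cccuuccbu, ccubccbb, ccuccubbuc): 44 nodes
Sum: 44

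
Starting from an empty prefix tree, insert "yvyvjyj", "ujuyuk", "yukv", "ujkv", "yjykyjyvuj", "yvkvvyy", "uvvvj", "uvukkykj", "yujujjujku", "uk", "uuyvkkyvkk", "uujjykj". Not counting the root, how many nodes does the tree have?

For each word, the new-node count is its length minus the longest prefix already in the trie:
  "yvyvjyj" → 7 new (y, v, y, v, j, y, j)
  "ujuyuk" → 6 new (u, j, u, y, u, k)
  "yukv" → prefix "y" already present; 3 new (u, k, v)
  "ujkv" → prefix "uj" already present; 2 new (k, v)
  "yjykyjyvuj" → prefix "y" already present; 9 new (j, y, k, y, j, y, v, u, j)
  "yvkvvyy" → prefix "yv" already present; 5 new (k, v, v, y, y)
  "uvvvj" → prefix "u" already present; 4 new (v, v, v, j)
  "uvukkykj" → prefix "uv" already present; 6 new (u, k, k, y, k, j)
  "yujujjujku" → prefix "yu" already present; 8 new (j, u, j, j, u, j, k, u)
  "uk" → prefix "u" already present; 1 new (k)
  "uuyvkkyvkk" → prefix "u" already present; 9 new (u, y, v, k, k, y, v, k, k)
  "uujjykj" → prefix "uu" already present; 5 new (j, j, y, k, j)
Total nodes = 7 + 6 + 3 + 2 + 9 + 5 + 4 + 6 + 8 + 1 + 9 + 5 = 65

65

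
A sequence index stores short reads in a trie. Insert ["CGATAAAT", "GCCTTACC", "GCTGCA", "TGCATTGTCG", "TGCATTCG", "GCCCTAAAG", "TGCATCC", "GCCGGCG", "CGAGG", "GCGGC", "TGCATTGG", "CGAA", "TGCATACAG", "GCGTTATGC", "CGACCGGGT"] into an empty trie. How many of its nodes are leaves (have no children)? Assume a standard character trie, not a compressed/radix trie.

15

A leaf is a node with no children — equivalently, the end of a word that is not a proper prefix of any other stored word.
Those words: "CGAA", "CGACCGGGT", "CGAGG", "CGATAAAT", "GCCCTAAAG", "GCCGGCG", "GCCTTACC", "GCGGC", "GCGTTATGC", "GCTGCA", "TGCATACAG", "TGCATCC", "TGCATTCG", "TGCATTGG", "TGCATTGTCG"
Leaf count: 15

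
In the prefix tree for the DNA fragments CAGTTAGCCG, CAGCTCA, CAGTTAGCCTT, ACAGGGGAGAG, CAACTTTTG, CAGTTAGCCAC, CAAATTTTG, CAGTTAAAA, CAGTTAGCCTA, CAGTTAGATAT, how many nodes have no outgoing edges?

10

Leaves are exactly the stored words that no other stored word extends.
Those words: "ACAGGGGAGAG", "CAAATTTTG", "CAACTTTTG", "CAGCTCA", "CAGTTAAAA", "CAGTTAGATAT", "CAGTTAGCCAC", "CAGTTAGCCG", "CAGTTAGCCTA", "CAGTTAGCCTT"
Leaf count: 10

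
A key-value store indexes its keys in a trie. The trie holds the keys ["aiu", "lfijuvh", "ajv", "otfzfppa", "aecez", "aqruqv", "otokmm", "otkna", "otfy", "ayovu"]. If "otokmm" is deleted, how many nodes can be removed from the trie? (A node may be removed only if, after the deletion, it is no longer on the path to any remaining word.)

After clearing the end-marker at "otokmm", prune upward until reaching a node still needed by another word.
The suffix "okmm" (4 nodes) is used only by "otokmm"; the node for "ot" still has the child "f", so pruning stops there.
Nodes removed: 4

4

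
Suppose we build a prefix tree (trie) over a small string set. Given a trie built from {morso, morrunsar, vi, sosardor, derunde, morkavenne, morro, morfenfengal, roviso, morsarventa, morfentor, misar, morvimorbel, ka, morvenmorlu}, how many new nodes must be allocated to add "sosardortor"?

The longest prefix of "sosardortor" already in the trie is "sosardor" (length 8).
New nodes needed: |"sosardortor"| − 8 = 11 − 8 = 3.

3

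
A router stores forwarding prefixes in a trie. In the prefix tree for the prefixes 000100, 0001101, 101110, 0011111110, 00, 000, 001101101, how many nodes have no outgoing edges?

5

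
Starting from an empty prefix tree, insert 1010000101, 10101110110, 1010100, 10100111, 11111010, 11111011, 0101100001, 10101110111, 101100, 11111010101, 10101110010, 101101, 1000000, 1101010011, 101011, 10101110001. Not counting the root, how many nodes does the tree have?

Trace insertions, counting only characters that open a new branch:
  "1010000101" → 10 new (1, 0, 1, 0, 0, 0, 0, 1, 0, 1)
  "10101110110" → prefix "1010" already present; 7 new (1, 1, 1, 0, 1, 1, 0)
  "1010100" → prefix "10101" already present; 2 new (0, 0)
  "10100111" → prefix "10100" already present; 3 new (1, 1, 1)
  "11111010" → prefix "1" already present; 7 new (1, 1, 1, 1, 0, 1, 0)
  "11111011" → prefix "1111101" already present; 1 new (1)
  "0101100001" → 10 new (0, 1, 0, 1, 1, 0, 0, 0, 0, 1)
  "10101110111" → prefix "1010111011" already present; 1 new (1)
  "101100" → prefix "101" already present; 3 new (1, 0, 0)
  "11111010101" → prefix "11111010" already present; 3 new (1, 0, 1)
  "10101110010" → prefix "10101110" already present; 3 new (0, 1, 0)
  "101101" → prefix "10110" already present; 1 new (1)
  "1000000" → prefix "10" already present; 5 new (0, 0, 0, 0, 0)
  "1101010011" → prefix "11" already present; 8 new (0, 1, 0, 1, 0, 0, 1, 1)
  "101011" → prefix "101011" already present; 0 new (none)
  "10101110001" → prefix "101011100" already present; 2 new (0, 1)
Total nodes = 10 + 7 + 2 + 3 + 7 + 1 + 10 + 1 + 3 + 3 + 3 + 1 + 5 + 8 + 0 + 2 = 66

66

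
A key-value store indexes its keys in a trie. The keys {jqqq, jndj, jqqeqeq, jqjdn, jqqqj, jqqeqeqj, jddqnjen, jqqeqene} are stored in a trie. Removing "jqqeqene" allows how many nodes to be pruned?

After clearing the end-marker at "jqqeqene", prune upward until reaching a node still needed by another word.
The suffix "ne" (2 nodes) is used only by "jqqeqene"; the node for "jqqeqe" still has the child "q", so pruning stops there.
Nodes removed: 2

2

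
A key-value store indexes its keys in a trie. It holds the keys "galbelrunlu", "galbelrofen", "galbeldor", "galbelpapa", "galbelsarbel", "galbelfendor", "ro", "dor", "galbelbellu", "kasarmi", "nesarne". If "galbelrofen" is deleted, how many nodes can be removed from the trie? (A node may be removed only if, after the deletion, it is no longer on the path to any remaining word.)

4

After clearing the end-marker at "galbelrofen", prune upward until reaching a node still needed by another word.
The suffix "ofen" (4 nodes) is used only by "galbelrofen"; the node for "galbelr" still has the child "u", so pruning stops there.
Nodes removed: 4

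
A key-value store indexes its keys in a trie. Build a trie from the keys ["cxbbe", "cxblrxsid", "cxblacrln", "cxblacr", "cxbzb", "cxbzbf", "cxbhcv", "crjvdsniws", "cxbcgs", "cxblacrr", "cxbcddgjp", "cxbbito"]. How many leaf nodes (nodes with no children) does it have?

Leaves are exactly the stored words that no other stored word extends.
Those words: "crjvdsniws", "cxbbe", "cxbbito", "cxbcddgjp", "cxbcgs", "cxbhcv", "cxblacrln", "cxblacrr", "cxblrxsid", "cxbzbf"
Leaf count: 10

10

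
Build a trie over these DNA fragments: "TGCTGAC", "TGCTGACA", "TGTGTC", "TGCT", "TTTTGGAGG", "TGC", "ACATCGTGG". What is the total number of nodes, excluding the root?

Count nodes per top-level branch (shared prefixes stored once):
  'A'-branch (ACATCGTGG): 9 nodes
  'T'-branch (TGC, TGCT, TGCTGAC, TGCTGACA, TGTGTC, TTTTGGAGG): 20 nodes
Sum: 29

29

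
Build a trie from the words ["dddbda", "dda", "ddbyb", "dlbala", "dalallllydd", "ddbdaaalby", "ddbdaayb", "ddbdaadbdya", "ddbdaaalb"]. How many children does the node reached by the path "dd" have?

Walk "dd" from the root, arriving at one node.
Characters that immediately follow "dd" among the stored strings: {a, b, d}.
That node has 3 child edges.

3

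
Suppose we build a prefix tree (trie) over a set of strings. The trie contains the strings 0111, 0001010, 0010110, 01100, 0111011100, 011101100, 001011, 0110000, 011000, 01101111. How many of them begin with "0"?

Traverse to the node for "0", then collect every word in that subtree.
Words under "0": 0001010, 001011, 0010110, 01100, 011000, 0110000, 01101111, 0111, 011101100, 0111011100
Count: 10

10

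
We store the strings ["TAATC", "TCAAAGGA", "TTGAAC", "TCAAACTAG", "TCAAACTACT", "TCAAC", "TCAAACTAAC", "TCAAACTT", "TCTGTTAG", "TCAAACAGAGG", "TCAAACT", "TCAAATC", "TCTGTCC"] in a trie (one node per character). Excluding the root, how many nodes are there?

42

Trace insertions, counting only characters that open a new branch:
  "TAATC" → 5 new (T, A, A, T, C)
  "TCAAAGGA" → prefix "T" already present; 7 new (C, A, A, A, G, G, A)
  "TTGAAC" → prefix "T" already present; 5 new (T, G, A, A, C)
  "TCAAACTAG" → prefix "TCAAA" already present; 4 new (C, T, A, G)
  "TCAAACTACT" → prefix "TCAAACTA" already present; 2 new (C, T)
  "TCAAC" → prefix "TCAA" already present; 1 new (C)
  "TCAAACTAAC" → prefix "TCAAACTA" already present; 2 new (A, C)
  "TCAAACTT" → prefix "TCAAACT" already present; 1 new (T)
  "TCTGTTAG" → prefix "TC" already present; 6 new (T, G, T, T, A, G)
  "TCAAACAGAGG" → prefix "TCAAAC" already present; 5 new (A, G, A, G, G)
  "TCAAACT" → prefix "TCAAACT" already present; 0 new (none)
  "TCAAATC" → prefix "TCAAA" already present; 2 new (T, C)
  "TCTGTCC" → prefix "TCTGT" already present; 2 new (C, C)
Total nodes = 5 + 7 + 5 + 4 + 2 + 1 + 2 + 1 + 6 + 5 + 0 + 2 + 2 = 42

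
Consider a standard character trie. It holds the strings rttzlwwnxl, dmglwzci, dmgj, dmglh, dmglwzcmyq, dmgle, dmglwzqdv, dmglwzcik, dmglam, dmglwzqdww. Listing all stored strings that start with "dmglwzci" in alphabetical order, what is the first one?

dmglwzci

DFS of the "dmglwzci" subtree visits, in order: "dmglwzci", "dmglwzcik"
The 1st is dmglwzci.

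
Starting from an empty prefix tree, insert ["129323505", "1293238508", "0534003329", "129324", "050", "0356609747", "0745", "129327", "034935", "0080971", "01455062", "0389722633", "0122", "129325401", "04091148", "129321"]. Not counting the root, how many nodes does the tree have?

77

Count nodes per top-level branch (shared prefixes stored once):
  '0'-branch (0080971, 0122, 01455062, 034935, 0356609747, 0389722633, 04091148, 050, 0534003329, 0745): 57 nodes
  '1'-branch (129321, 129323505, 1293238508, 129324, 129325401, 129327): 20 nodes
Sum: 77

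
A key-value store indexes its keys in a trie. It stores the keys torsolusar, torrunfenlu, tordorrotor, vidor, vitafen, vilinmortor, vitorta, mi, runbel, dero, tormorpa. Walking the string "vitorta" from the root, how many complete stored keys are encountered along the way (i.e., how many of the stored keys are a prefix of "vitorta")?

1

Walk "vitorta" from the root; an end-of-word marker is hit whenever a stored word is a prefix of "vitorta".
Prefixes of the query that are stored words: "vitorta"
Count: 1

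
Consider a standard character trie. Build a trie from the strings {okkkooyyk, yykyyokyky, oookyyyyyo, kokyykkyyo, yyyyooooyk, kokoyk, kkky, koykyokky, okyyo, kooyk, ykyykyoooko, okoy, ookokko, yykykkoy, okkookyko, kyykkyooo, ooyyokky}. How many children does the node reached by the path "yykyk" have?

1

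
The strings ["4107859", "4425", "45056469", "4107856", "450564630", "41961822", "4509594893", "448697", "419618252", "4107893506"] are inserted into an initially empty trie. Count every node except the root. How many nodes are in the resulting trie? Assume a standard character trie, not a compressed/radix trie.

44

Trace insertions, counting only characters that open a new branch:
  "4107859" → 7 new (4, 1, 0, 7, 8, 5, 9)
  "4425" → prefix "4" already present; 3 new (4, 2, 5)
  "45056469" → prefix "4" already present; 7 new (5, 0, 5, 6, 4, 6, 9)
  "4107856" → prefix "410785" already present; 1 new (6)
  "450564630" → prefix "4505646" already present; 2 new (3, 0)
  "41961822" → prefix "41" already present; 6 new (9, 6, 1, 8, 2, 2)
  "4509594893" → prefix "450" already present; 7 new (9, 5, 9, 4, 8, 9, 3)
  "448697" → prefix "44" already present; 4 new (8, 6, 9, 7)
  "419618252" → prefix "4196182" already present; 2 new (5, 2)
  "4107893506" → prefix "41078" already present; 5 new (9, 3, 5, 0, 6)
Total nodes = 7 + 3 + 7 + 1 + 2 + 6 + 7 + 4 + 2 + 5 = 44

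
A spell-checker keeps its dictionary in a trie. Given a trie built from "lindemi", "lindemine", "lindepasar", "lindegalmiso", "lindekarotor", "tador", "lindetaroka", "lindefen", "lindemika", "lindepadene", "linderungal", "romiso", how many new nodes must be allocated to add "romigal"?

The longest prefix of "romigal" already in the trie is "romi" (length 4).
New nodes needed: |"romigal"| − 4 = 7 − 4 = 3.

3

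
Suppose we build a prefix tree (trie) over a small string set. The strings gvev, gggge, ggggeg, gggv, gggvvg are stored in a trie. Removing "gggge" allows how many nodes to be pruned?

Walk "gggge" from the leaf back toward the root, removing each node that no remaining word uses.
Every node on "gggge" is still needed (e.g. by "ggggeg"), so nothing is freed.
Nodes removed: 0

0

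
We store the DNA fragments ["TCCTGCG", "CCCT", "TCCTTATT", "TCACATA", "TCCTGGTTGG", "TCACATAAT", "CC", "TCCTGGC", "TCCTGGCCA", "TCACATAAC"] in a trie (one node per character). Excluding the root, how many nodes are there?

31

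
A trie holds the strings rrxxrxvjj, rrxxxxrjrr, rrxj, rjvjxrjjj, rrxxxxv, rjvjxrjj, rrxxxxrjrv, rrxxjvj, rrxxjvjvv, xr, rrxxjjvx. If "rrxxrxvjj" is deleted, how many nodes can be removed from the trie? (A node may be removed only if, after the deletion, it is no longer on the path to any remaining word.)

5

Walk "rrxxrxvjj" from the leaf back toward the root, removing each node that no remaining word uses.
The suffix "rxvjj" (5 nodes) is used only by "rrxxrxvjj"; the node for "rrxx" still has the child "x", so pruning stops there.
Nodes removed: 5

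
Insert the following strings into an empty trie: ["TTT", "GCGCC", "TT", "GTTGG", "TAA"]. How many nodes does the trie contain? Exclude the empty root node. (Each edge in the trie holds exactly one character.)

14

Trie structure (* marks end of a word):
(root)
├─ G
│  ├─ C
│  │  └─ G
│  │     └─ C
│  │        └─ C *
│  └─ T
│     └─ T
│        └─ G
│           └─ G *
└─ T
   ├─ A
   │  └─ A *
   └─ T *
      └─ T *
Counting every labelled node above: 14.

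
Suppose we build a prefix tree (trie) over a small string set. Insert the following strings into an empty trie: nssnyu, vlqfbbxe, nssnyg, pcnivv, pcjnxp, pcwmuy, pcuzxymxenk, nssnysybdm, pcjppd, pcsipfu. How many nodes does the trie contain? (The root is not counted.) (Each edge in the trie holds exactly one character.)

51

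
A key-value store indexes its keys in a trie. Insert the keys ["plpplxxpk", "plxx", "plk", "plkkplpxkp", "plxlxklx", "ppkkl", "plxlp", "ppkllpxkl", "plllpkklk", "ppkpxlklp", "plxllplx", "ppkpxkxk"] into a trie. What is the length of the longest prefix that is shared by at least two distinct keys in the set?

5

Look for the deepest trie node that still has at least two words in its subtree.
e.g. "ppkpxkxk" and "ppkpxlklp" share the prefix "ppkpx" of length 5; no pair shares a longer one.
Longest shared-prefix length: 5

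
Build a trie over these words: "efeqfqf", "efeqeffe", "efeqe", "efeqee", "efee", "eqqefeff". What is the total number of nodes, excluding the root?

20

For each word, the new-node count is its length minus the longest prefix already in the trie:
  "efeqfqf" → 7 new (e, f, e, q, f, q, f)
  "efeqeffe" → prefix "efeq" already present; 4 new (e, f, f, e)
  "efeqe" → prefix "efeqe" already present; 0 new (none)
  "efeqee" → prefix "efeqe" already present; 1 new (e)
  "efee" → prefix "efe" already present; 1 new (e)
  "eqqefeff" → prefix "e" already present; 7 new (q, q, e, f, e, f, f)
Total nodes = 7 + 4 + 0 + 1 + 1 + 7 = 20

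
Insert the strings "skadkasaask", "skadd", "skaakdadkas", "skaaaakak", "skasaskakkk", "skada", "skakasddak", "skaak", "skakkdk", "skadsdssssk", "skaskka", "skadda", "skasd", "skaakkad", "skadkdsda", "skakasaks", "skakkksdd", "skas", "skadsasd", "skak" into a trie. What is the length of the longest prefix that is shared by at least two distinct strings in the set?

6

Look for the deepest trie node that still has at least two words in its subtree.
e.g. "skakasaks" and "skakasddak" share the prefix "skakas" of length 6; no pair shares a longer one.
Longest shared-prefix length: 6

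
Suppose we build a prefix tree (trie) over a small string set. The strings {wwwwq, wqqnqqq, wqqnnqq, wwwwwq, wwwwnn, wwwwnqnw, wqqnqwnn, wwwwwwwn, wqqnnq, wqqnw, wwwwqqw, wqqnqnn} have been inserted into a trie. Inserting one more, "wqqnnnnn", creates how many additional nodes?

3

The longest prefix of "wqqnnnnn" already in the trie is "wqqnn" (length 5).
Each of the 3 remaining characters creates one node.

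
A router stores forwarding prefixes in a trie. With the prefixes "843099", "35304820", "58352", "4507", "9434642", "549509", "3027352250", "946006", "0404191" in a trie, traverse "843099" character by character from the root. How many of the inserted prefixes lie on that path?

Traverse "843099" character by character; count nodes along the way that are marked as word ends.
Prefixes of the query that are stored words: "843099"
Count: 1

1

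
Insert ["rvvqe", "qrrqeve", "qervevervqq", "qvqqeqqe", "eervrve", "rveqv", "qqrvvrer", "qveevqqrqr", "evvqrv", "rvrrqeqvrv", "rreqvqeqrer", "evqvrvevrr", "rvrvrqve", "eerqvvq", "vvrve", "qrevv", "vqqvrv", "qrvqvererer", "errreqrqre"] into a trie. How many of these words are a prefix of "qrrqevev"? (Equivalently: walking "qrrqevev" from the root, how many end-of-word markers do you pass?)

Traverse "qrrqevev" character by character; count nodes along the way that are marked as word ends.
Prefixes of the query that are stored words: "qrrqeve"
Count: 1

1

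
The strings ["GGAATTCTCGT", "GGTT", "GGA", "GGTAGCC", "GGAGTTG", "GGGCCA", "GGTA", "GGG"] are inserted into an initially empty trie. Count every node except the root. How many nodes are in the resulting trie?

Count nodes per top-level branch (shared prefixes stored once):
  'G'-branch (GGA, GGAATTCTCGT, GGAGTTG, GGG, GGGCCA, GGTA, GGTAGCC, GGTT): 25 nodes
Sum: 25

25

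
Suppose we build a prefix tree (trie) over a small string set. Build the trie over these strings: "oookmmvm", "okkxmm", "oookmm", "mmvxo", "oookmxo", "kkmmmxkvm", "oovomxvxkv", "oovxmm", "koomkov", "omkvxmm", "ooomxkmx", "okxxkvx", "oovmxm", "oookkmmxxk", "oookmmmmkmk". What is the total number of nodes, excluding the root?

Trace insertions, counting only characters that open a new branch:
  "oookmmvm" → 8 new (o, o, o, k, m, m, v, m)
  "okkxmm" → prefix "o" already present; 5 new (k, k, x, m, m)
  "oookmm" → prefix "oookmm" already present; 0 new (none)
  "mmvxo" → 5 new (m, m, v, x, o)
  "oookmxo" → prefix "oookm" already present; 2 new (x, o)
  "kkmmmxkvm" → 9 new (k, k, m, m, m, x, k, v, m)
  "oovomxvxkv" → prefix "oo" already present; 8 new (v, o, m, x, v, x, k, v)
  "oovxmm" → prefix "oov" already present; 3 new (x, m, m)
  "koomkov" → prefix "k" already present; 6 new (o, o, m, k, o, v)
  "omkvxmm" → prefix "o" already present; 6 new (m, k, v, x, m, m)
  "ooomxkmx" → prefix "ooo" already present; 5 new (m, x, k, m, x)
  "okxxkvx" → prefix "ok" already present; 5 new (x, x, k, v, x)
  "oovmxm" → prefix "oov" already present; 3 new (m, x, m)
  "oookkmmxxk" → prefix "oook" already present; 6 new (k, m, m, x, x, k)
  "oookmmmmkmk" → prefix "oookmm" already present; 5 new (m, m, k, m, k)
Total nodes = 8 + 5 + 0 + 5 + 2 + 9 + 8 + 3 + 6 + 6 + 5 + 5 + 3 + 6 + 5 = 76

76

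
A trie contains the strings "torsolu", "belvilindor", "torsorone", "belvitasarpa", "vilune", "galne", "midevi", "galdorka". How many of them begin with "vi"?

1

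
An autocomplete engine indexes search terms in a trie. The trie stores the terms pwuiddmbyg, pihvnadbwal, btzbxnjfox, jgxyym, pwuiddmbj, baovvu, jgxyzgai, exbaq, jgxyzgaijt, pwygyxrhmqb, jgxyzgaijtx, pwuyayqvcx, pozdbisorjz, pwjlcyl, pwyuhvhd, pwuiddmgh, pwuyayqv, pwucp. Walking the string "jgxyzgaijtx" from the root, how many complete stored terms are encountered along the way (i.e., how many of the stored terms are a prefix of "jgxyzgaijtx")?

3

Walk "jgxyzgaijtx" from the root; an end-of-word marker is hit whenever a stored word is a prefix of "jgxyzgaijtx".
Prefixes of the query that are stored words: "jgxyzgai", "jgxyzgaijt", "jgxyzgaijtx"
Count: 3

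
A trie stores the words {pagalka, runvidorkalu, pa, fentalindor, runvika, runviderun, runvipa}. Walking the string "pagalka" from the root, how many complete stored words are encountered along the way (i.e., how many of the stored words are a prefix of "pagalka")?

Traverse "pagalka" character by character; count nodes along the way that are marked as word ends.
Prefixes of the query that are stored words: "pa", "pagalka"
Count: 2

2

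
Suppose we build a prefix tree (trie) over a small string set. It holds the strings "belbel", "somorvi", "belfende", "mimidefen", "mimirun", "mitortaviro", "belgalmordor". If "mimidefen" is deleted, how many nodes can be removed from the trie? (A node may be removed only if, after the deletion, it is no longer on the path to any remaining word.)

5

After clearing the end-marker at "mimidefen", prune upward until reaching a node still needed by another word.
The suffix "defen" (5 nodes) is used only by "mimidefen"; the node for "mimi" still has the child "r", so pruning stops there.
Nodes removed: 5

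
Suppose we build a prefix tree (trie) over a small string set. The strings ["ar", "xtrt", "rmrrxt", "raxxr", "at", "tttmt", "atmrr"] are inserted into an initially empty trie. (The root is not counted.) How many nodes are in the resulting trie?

Trie structure (* marks end of a word):
(root)
├─ a
│  ├─ r *
│  └─ t *
│     └─ m
│        └─ r
│           └─ r *
├─ r
│  ├─ a
│  │  └─ x
│  │     └─ x
│  │        └─ r *
│  └─ m
│     └─ r
│        └─ r
│           └─ x
│              └─ t *
├─ t
│  └─ t
│     └─ t
│        └─ m
│           └─ t *
└─ x
   └─ t
      └─ r
         └─ t *
Counting every labelled node above: 25.

25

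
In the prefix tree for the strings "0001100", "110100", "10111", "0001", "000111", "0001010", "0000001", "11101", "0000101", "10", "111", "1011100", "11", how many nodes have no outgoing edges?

Leaves are exactly the stored words that no other stored word extends.
Those words: "0000001", "0000101", "0001010", "0001100", "000111", "1011100", "110100", "11101"
Leaf count: 8

8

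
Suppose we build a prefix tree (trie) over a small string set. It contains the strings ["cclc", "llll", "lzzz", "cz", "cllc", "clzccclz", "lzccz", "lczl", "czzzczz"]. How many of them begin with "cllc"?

Filter for entries beginning with "cllc":
Matches: "cllc"
Count: 1

1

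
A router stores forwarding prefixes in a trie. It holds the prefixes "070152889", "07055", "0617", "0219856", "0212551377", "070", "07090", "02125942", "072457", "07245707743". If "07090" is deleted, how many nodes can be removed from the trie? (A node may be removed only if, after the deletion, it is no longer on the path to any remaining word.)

Walk "07090" from the leaf back toward the root, removing each node that no remaining word uses.
The suffix "90" (2 nodes) is used only by "07090"; the node for "070" still has the child "1", so pruning stops there.
Nodes removed: 2

2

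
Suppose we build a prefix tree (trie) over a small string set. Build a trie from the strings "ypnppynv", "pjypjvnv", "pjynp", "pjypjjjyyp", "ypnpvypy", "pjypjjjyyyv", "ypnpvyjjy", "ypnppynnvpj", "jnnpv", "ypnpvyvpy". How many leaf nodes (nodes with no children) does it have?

A leaf is a node with no children — equivalently, the end of a word that is not a proper prefix of any other stored word.
Those words: "jnnpv", "pjynp", "pjypjjjyyp", "pjypjjjyyyv", "pjypjvnv", "ypnppynnvpj", "ypnppynv", "ypnpvyjjy", "ypnpvypy", "ypnpvyvpy"
Leaf count: 10

10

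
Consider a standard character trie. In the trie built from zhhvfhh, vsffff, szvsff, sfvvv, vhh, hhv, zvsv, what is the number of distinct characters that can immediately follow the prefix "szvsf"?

1

The children of the "szvsf" node are the distinct next characters among strings starting with "szvsf".
Distinct next characters after "szvsf": f.
That node has 1 child edge.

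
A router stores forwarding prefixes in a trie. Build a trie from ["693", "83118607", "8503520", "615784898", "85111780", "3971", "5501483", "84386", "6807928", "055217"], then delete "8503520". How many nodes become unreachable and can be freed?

After clearing the end-marker at "8503520", prune upward until reaching a node still needed by another word.
The suffix "03520" (5 nodes) is used only by "8503520"; the node for "85" still has the child "1", so pruning stops there.
Nodes removed: 5

5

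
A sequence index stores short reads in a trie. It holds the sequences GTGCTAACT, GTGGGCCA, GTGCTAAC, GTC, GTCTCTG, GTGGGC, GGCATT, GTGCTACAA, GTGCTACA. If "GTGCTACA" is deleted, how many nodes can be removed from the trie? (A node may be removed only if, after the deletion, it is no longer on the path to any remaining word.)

0

After clearing the end-marker at "GTGCTACA", prune upward until reaching a node still needed by another word.
Every node on "GTGCTACA" is still needed (e.g. by "GTGCTACAA"), so nothing is freed.
Nodes removed: 0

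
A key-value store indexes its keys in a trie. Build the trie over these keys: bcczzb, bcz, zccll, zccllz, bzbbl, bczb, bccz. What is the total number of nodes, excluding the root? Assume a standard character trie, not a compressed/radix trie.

Trace insertions, counting only characters that open a new branch:
  "bcczzb" → 6 new (b, c, c, z, z, b)
  "bcz" → prefix "bc" already present; 1 new (z)
  "zccll" → 5 new (z, c, c, l, l)
  "zccllz" → prefix "zccll" already present; 1 new (z)
  "bzbbl" → prefix "b" already present; 4 new (z, b, b, l)
  "bczb" → prefix "bcz" already present; 1 new (b)
  "bccz" → prefix "bccz" already present; 0 new (none)
Total nodes = 6 + 1 + 5 + 1 + 4 + 1 + 0 = 18

18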